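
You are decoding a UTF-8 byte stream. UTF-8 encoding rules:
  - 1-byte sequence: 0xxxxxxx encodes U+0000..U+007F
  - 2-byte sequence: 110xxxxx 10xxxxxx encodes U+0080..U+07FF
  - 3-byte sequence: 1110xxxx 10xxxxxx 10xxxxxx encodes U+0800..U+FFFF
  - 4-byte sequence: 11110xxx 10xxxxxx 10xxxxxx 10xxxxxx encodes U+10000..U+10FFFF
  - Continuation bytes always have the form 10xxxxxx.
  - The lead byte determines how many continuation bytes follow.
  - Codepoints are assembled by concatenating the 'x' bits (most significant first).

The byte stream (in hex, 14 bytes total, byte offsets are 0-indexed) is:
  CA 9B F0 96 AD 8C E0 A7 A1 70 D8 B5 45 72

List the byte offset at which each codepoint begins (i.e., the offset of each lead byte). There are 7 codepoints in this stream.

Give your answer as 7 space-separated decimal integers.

Byte[0]=CA: 2-byte lead, need 1 cont bytes. acc=0xA
Byte[1]=9B: continuation. acc=(acc<<6)|0x1B=0x29B
Completed: cp=U+029B (starts at byte 0)
Byte[2]=F0: 4-byte lead, need 3 cont bytes. acc=0x0
Byte[3]=96: continuation. acc=(acc<<6)|0x16=0x16
Byte[4]=AD: continuation. acc=(acc<<6)|0x2D=0x5AD
Byte[5]=8C: continuation. acc=(acc<<6)|0x0C=0x16B4C
Completed: cp=U+16B4C (starts at byte 2)
Byte[6]=E0: 3-byte lead, need 2 cont bytes. acc=0x0
Byte[7]=A7: continuation. acc=(acc<<6)|0x27=0x27
Byte[8]=A1: continuation. acc=(acc<<6)|0x21=0x9E1
Completed: cp=U+09E1 (starts at byte 6)
Byte[9]=70: 1-byte ASCII. cp=U+0070
Byte[10]=D8: 2-byte lead, need 1 cont bytes. acc=0x18
Byte[11]=B5: continuation. acc=(acc<<6)|0x35=0x635
Completed: cp=U+0635 (starts at byte 10)
Byte[12]=45: 1-byte ASCII. cp=U+0045
Byte[13]=72: 1-byte ASCII. cp=U+0072

Answer: 0 2 6 9 10 12 13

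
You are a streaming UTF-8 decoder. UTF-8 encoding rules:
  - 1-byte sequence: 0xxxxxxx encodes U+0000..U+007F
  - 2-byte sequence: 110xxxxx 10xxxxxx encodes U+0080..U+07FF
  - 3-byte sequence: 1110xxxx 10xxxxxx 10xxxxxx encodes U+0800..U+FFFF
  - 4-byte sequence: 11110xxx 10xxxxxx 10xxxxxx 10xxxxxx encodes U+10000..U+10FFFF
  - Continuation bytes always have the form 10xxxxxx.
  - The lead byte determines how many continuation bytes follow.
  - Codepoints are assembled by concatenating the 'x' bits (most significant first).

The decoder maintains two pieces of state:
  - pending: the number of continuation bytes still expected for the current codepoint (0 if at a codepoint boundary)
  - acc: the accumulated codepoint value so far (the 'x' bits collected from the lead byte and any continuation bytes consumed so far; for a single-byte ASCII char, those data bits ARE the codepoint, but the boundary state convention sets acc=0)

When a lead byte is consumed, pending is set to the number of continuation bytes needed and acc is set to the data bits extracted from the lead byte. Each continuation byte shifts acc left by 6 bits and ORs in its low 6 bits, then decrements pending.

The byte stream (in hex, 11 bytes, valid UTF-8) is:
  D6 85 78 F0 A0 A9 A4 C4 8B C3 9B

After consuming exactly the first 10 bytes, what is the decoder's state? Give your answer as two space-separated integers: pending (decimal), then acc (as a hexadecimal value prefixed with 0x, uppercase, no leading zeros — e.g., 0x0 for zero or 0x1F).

Byte[0]=D6: 2-byte lead. pending=1, acc=0x16
Byte[1]=85: continuation. acc=(acc<<6)|0x05=0x585, pending=0
Byte[2]=78: 1-byte. pending=0, acc=0x0
Byte[3]=F0: 4-byte lead. pending=3, acc=0x0
Byte[4]=A0: continuation. acc=(acc<<6)|0x20=0x20, pending=2
Byte[5]=A9: continuation. acc=(acc<<6)|0x29=0x829, pending=1
Byte[6]=A4: continuation. acc=(acc<<6)|0x24=0x20A64, pending=0
Byte[7]=C4: 2-byte lead. pending=1, acc=0x4
Byte[8]=8B: continuation. acc=(acc<<6)|0x0B=0x10B, pending=0
Byte[9]=C3: 2-byte lead. pending=1, acc=0x3

Answer: 1 0x3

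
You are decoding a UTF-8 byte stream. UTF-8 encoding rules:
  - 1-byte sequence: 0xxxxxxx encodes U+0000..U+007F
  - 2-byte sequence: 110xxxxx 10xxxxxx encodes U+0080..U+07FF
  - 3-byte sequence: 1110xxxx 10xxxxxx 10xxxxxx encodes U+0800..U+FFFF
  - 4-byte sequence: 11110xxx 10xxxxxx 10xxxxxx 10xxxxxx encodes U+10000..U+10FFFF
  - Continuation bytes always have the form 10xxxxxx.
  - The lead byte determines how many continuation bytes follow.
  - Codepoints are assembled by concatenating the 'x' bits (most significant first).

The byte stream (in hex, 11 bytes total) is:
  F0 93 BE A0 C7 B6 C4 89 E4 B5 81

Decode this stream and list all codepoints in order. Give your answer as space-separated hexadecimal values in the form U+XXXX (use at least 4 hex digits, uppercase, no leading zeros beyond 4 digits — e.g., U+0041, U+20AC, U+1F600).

Byte[0]=F0: 4-byte lead, need 3 cont bytes. acc=0x0
Byte[1]=93: continuation. acc=(acc<<6)|0x13=0x13
Byte[2]=BE: continuation. acc=(acc<<6)|0x3E=0x4FE
Byte[3]=A0: continuation. acc=(acc<<6)|0x20=0x13FA0
Completed: cp=U+13FA0 (starts at byte 0)
Byte[4]=C7: 2-byte lead, need 1 cont bytes. acc=0x7
Byte[5]=B6: continuation. acc=(acc<<6)|0x36=0x1F6
Completed: cp=U+01F6 (starts at byte 4)
Byte[6]=C4: 2-byte lead, need 1 cont bytes. acc=0x4
Byte[7]=89: continuation. acc=(acc<<6)|0x09=0x109
Completed: cp=U+0109 (starts at byte 6)
Byte[8]=E4: 3-byte lead, need 2 cont bytes. acc=0x4
Byte[9]=B5: continuation. acc=(acc<<6)|0x35=0x135
Byte[10]=81: continuation. acc=(acc<<6)|0x01=0x4D41
Completed: cp=U+4D41 (starts at byte 8)

Answer: U+13FA0 U+01F6 U+0109 U+4D41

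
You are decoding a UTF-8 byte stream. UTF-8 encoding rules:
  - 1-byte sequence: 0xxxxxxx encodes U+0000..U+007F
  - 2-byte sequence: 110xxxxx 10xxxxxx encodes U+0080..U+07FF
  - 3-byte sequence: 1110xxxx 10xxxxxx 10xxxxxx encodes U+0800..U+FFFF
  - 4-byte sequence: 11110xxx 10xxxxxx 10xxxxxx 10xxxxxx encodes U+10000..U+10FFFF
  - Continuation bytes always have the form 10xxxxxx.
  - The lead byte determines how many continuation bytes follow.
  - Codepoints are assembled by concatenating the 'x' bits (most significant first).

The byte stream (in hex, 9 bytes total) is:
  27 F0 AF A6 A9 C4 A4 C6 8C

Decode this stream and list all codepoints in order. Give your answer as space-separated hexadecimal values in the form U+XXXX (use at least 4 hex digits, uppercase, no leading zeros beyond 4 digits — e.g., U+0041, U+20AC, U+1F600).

Answer: U+0027 U+2F9A9 U+0124 U+018C

Derivation:
Byte[0]=27: 1-byte ASCII. cp=U+0027
Byte[1]=F0: 4-byte lead, need 3 cont bytes. acc=0x0
Byte[2]=AF: continuation. acc=(acc<<6)|0x2F=0x2F
Byte[3]=A6: continuation. acc=(acc<<6)|0x26=0xBE6
Byte[4]=A9: continuation. acc=(acc<<6)|0x29=0x2F9A9
Completed: cp=U+2F9A9 (starts at byte 1)
Byte[5]=C4: 2-byte lead, need 1 cont bytes. acc=0x4
Byte[6]=A4: continuation. acc=(acc<<6)|0x24=0x124
Completed: cp=U+0124 (starts at byte 5)
Byte[7]=C6: 2-byte lead, need 1 cont bytes. acc=0x6
Byte[8]=8C: continuation. acc=(acc<<6)|0x0C=0x18C
Completed: cp=U+018C (starts at byte 7)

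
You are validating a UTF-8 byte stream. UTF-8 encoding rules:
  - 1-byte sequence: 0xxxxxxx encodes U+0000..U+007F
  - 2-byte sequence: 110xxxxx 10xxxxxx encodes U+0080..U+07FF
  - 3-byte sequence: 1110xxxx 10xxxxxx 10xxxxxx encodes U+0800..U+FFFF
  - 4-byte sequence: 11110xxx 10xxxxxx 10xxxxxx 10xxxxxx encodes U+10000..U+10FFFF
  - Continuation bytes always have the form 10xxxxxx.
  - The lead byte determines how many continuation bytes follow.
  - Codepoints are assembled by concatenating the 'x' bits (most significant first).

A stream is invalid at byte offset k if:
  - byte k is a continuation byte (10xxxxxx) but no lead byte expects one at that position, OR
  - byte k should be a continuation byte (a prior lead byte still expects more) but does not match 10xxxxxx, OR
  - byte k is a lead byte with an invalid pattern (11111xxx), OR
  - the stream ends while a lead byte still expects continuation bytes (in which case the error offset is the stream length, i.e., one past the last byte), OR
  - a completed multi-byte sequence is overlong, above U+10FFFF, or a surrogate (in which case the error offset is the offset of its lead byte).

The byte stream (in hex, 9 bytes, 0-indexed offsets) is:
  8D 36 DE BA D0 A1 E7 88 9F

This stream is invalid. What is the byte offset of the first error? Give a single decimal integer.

Answer: 0

Derivation:
Byte[0]=8D: INVALID lead byte (not 0xxx/110x/1110/11110)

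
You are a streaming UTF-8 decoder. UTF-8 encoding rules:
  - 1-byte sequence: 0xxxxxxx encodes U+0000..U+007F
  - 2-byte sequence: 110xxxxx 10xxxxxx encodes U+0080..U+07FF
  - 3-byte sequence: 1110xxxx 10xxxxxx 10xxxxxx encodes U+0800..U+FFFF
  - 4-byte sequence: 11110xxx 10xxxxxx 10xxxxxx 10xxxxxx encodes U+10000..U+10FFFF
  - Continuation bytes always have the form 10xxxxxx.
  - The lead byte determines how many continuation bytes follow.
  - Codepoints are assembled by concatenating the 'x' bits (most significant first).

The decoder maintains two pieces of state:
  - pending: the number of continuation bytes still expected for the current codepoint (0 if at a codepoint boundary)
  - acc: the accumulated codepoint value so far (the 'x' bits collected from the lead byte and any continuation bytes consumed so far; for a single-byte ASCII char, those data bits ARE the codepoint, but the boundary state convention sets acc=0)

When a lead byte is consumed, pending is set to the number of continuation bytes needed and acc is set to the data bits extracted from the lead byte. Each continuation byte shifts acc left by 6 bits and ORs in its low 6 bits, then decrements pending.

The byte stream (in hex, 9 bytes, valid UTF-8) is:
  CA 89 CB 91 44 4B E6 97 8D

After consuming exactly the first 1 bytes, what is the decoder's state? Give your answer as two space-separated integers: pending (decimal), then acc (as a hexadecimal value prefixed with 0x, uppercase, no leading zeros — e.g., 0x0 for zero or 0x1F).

Answer: 1 0xA

Derivation:
Byte[0]=CA: 2-byte lead. pending=1, acc=0xA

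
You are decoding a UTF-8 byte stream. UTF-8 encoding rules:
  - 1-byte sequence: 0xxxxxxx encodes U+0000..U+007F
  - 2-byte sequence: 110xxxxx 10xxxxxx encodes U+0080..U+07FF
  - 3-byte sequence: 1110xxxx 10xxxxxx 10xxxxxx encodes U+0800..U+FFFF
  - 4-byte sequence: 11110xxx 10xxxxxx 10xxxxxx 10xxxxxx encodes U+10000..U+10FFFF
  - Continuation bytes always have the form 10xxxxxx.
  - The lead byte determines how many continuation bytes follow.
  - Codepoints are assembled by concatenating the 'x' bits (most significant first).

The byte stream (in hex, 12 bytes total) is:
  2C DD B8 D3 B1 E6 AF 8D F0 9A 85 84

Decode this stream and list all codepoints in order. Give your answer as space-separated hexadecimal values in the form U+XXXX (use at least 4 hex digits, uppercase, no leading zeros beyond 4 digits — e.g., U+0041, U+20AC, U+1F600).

Byte[0]=2C: 1-byte ASCII. cp=U+002C
Byte[1]=DD: 2-byte lead, need 1 cont bytes. acc=0x1D
Byte[2]=B8: continuation. acc=(acc<<6)|0x38=0x778
Completed: cp=U+0778 (starts at byte 1)
Byte[3]=D3: 2-byte lead, need 1 cont bytes. acc=0x13
Byte[4]=B1: continuation. acc=(acc<<6)|0x31=0x4F1
Completed: cp=U+04F1 (starts at byte 3)
Byte[5]=E6: 3-byte lead, need 2 cont bytes. acc=0x6
Byte[6]=AF: continuation. acc=(acc<<6)|0x2F=0x1AF
Byte[7]=8D: continuation. acc=(acc<<6)|0x0D=0x6BCD
Completed: cp=U+6BCD (starts at byte 5)
Byte[8]=F0: 4-byte lead, need 3 cont bytes. acc=0x0
Byte[9]=9A: continuation. acc=(acc<<6)|0x1A=0x1A
Byte[10]=85: continuation. acc=(acc<<6)|0x05=0x685
Byte[11]=84: continuation. acc=(acc<<6)|0x04=0x1A144
Completed: cp=U+1A144 (starts at byte 8)

Answer: U+002C U+0778 U+04F1 U+6BCD U+1A144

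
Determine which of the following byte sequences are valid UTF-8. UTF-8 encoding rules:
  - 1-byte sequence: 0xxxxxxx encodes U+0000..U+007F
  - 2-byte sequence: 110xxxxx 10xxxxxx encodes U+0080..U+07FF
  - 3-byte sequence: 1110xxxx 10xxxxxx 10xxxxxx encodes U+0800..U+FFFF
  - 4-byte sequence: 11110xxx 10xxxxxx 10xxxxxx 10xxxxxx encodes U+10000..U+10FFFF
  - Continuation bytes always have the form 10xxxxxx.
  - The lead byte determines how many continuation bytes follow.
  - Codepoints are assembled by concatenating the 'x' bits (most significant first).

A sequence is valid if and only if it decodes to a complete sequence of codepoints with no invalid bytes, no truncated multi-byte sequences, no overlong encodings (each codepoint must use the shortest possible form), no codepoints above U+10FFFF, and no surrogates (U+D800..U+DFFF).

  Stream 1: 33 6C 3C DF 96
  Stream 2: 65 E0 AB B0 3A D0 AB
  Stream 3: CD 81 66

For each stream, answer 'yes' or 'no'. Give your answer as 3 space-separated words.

Stream 1: decodes cleanly. VALID
Stream 2: decodes cleanly. VALID
Stream 3: decodes cleanly. VALID

Answer: yes yes yes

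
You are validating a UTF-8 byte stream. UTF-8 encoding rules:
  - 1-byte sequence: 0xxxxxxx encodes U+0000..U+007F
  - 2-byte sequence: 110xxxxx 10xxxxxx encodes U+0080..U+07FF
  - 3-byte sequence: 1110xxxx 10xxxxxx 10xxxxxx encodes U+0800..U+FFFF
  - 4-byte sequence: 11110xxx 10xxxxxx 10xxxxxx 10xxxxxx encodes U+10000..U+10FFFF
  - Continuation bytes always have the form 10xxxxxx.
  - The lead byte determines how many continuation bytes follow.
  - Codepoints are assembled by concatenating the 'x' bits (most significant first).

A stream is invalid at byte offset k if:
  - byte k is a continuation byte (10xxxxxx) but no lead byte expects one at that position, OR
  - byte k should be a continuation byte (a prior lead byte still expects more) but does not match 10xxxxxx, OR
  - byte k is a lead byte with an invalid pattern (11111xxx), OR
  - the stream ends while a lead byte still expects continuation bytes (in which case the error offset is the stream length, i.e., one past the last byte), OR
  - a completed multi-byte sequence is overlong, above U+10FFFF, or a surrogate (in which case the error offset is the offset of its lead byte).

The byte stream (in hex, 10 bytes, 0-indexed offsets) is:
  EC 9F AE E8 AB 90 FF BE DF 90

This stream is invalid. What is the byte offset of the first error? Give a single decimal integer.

Answer: 6

Derivation:
Byte[0]=EC: 3-byte lead, need 2 cont bytes. acc=0xC
Byte[1]=9F: continuation. acc=(acc<<6)|0x1F=0x31F
Byte[2]=AE: continuation. acc=(acc<<6)|0x2E=0xC7EE
Completed: cp=U+C7EE (starts at byte 0)
Byte[3]=E8: 3-byte lead, need 2 cont bytes. acc=0x8
Byte[4]=AB: continuation. acc=(acc<<6)|0x2B=0x22B
Byte[5]=90: continuation. acc=(acc<<6)|0x10=0x8AD0
Completed: cp=U+8AD0 (starts at byte 3)
Byte[6]=FF: INVALID lead byte (not 0xxx/110x/1110/11110)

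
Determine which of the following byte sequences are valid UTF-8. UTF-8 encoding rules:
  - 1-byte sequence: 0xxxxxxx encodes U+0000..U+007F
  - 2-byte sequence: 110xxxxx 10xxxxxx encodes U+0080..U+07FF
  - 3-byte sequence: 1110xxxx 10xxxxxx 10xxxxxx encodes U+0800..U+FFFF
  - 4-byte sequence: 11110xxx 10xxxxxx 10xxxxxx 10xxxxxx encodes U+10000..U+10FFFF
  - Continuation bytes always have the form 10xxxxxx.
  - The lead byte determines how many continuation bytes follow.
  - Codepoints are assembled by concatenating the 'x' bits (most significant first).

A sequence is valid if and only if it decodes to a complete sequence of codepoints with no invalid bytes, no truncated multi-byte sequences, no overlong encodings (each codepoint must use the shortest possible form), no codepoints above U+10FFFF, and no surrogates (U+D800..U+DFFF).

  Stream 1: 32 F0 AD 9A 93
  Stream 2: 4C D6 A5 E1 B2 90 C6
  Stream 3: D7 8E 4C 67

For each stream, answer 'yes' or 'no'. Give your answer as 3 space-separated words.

Answer: yes no yes

Derivation:
Stream 1: decodes cleanly. VALID
Stream 2: error at byte offset 7. INVALID
Stream 3: decodes cleanly. VALID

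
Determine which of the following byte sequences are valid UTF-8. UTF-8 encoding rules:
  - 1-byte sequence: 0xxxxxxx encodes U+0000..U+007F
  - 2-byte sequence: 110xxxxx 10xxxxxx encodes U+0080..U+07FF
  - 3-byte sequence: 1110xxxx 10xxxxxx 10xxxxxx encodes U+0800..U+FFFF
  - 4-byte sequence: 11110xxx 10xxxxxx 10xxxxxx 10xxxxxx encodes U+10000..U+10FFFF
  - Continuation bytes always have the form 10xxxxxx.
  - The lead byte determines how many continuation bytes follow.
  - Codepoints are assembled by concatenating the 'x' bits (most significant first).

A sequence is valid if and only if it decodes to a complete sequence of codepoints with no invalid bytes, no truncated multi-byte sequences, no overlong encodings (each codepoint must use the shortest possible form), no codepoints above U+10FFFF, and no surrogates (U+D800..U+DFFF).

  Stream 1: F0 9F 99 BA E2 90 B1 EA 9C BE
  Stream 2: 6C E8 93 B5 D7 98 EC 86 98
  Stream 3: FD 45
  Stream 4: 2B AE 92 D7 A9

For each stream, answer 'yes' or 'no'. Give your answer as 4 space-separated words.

Stream 1: decodes cleanly. VALID
Stream 2: decodes cleanly. VALID
Stream 3: error at byte offset 0. INVALID
Stream 4: error at byte offset 1. INVALID

Answer: yes yes no no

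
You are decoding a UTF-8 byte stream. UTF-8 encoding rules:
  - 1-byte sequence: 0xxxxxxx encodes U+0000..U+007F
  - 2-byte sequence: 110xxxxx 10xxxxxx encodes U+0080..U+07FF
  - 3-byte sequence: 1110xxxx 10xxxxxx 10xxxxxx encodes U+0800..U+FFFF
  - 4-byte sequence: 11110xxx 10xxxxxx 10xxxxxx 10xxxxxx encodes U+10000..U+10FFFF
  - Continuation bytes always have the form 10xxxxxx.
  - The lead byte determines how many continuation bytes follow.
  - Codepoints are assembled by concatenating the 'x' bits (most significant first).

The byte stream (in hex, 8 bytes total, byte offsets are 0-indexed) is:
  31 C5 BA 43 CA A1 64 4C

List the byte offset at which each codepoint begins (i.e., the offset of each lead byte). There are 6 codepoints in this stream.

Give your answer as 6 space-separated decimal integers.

Answer: 0 1 3 4 6 7

Derivation:
Byte[0]=31: 1-byte ASCII. cp=U+0031
Byte[1]=C5: 2-byte lead, need 1 cont bytes. acc=0x5
Byte[2]=BA: continuation. acc=(acc<<6)|0x3A=0x17A
Completed: cp=U+017A (starts at byte 1)
Byte[3]=43: 1-byte ASCII. cp=U+0043
Byte[4]=CA: 2-byte lead, need 1 cont bytes. acc=0xA
Byte[5]=A1: continuation. acc=(acc<<6)|0x21=0x2A1
Completed: cp=U+02A1 (starts at byte 4)
Byte[6]=64: 1-byte ASCII. cp=U+0064
Byte[7]=4C: 1-byte ASCII. cp=U+004C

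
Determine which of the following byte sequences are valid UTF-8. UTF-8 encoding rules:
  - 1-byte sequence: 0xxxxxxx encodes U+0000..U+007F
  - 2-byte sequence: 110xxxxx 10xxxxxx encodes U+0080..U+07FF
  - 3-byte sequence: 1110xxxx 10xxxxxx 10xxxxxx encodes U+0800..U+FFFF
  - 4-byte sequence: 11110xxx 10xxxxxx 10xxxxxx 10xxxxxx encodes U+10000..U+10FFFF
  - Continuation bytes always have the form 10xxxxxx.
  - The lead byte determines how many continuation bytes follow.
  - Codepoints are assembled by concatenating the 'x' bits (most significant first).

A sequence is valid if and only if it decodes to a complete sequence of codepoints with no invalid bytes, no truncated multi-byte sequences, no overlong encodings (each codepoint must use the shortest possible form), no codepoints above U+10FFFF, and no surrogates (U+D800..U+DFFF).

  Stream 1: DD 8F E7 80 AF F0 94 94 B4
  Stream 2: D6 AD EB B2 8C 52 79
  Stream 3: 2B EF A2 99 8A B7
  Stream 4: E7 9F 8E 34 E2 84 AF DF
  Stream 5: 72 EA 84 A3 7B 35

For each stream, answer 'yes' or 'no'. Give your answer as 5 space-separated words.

Stream 1: decodes cleanly. VALID
Stream 2: decodes cleanly. VALID
Stream 3: error at byte offset 4. INVALID
Stream 4: error at byte offset 8. INVALID
Stream 5: decodes cleanly. VALID

Answer: yes yes no no yes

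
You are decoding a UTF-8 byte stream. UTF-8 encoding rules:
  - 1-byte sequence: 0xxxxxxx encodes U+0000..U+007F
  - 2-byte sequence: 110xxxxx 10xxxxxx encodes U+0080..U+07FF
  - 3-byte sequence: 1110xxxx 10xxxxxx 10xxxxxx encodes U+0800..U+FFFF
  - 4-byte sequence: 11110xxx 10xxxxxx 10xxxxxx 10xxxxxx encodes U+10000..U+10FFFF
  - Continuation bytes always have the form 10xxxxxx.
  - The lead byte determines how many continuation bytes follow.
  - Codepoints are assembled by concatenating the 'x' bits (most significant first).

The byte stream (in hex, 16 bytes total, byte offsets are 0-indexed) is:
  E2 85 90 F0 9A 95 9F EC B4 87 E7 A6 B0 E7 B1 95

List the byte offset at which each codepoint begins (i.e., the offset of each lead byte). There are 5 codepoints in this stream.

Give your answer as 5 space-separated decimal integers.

Answer: 0 3 7 10 13

Derivation:
Byte[0]=E2: 3-byte lead, need 2 cont bytes. acc=0x2
Byte[1]=85: continuation. acc=(acc<<6)|0x05=0x85
Byte[2]=90: continuation. acc=(acc<<6)|0x10=0x2150
Completed: cp=U+2150 (starts at byte 0)
Byte[3]=F0: 4-byte lead, need 3 cont bytes. acc=0x0
Byte[4]=9A: continuation. acc=(acc<<6)|0x1A=0x1A
Byte[5]=95: continuation. acc=(acc<<6)|0x15=0x695
Byte[6]=9F: continuation. acc=(acc<<6)|0x1F=0x1A55F
Completed: cp=U+1A55F (starts at byte 3)
Byte[7]=EC: 3-byte lead, need 2 cont bytes. acc=0xC
Byte[8]=B4: continuation. acc=(acc<<6)|0x34=0x334
Byte[9]=87: continuation. acc=(acc<<6)|0x07=0xCD07
Completed: cp=U+CD07 (starts at byte 7)
Byte[10]=E7: 3-byte lead, need 2 cont bytes. acc=0x7
Byte[11]=A6: continuation. acc=(acc<<6)|0x26=0x1E6
Byte[12]=B0: continuation. acc=(acc<<6)|0x30=0x79B0
Completed: cp=U+79B0 (starts at byte 10)
Byte[13]=E7: 3-byte lead, need 2 cont bytes. acc=0x7
Byte[14]=B1: continuation. acc=(acc<<6)|0x31=0x1F1
Byte[15]=95: continuation. acc=(acc<<6)|0x15=0x7C55
Completed: cp=U+7C55 (starts at byte 13)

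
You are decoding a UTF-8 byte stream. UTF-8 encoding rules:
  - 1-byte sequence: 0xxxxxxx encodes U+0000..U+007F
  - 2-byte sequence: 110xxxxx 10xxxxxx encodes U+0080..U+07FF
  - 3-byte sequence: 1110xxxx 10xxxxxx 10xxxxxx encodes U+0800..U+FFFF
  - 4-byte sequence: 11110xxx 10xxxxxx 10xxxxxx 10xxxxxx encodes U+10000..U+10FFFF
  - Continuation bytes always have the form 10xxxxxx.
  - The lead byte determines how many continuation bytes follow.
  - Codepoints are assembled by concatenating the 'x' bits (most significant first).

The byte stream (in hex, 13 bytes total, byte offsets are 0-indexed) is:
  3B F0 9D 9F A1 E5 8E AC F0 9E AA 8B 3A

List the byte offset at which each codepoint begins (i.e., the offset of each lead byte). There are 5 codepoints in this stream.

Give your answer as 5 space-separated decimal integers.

Byte[0]=3B: 1-byte ASCII. cp=U+003B
Byte[1]=F0: 4-byte lead, need 3 cont bytes. acc=0x0
Byte[2]=9D: continuation. acc=(acc<<6)|0x1D=0x1D
Byte[3]=9F: continuation. acc=(acc<<6)|0x1F=0x75F
Byte[4]=A1: continuation. acc=(acc<<6)|0x21=0x1D7E1
Completed: cp=U+1D7E1 (starts at byte 1)
Byte[5]=E5: 3-byte lead, need 2 cont bytes. acc=0x5
Byte[6]=8E: continuation. acc=(acc<<6)|0x0E=0x14E
Byte[7]=AC: continuation. acc=(acc<<6)|0x2C=0x53AC
Completed: cp=U+53AC (starts at byte 5)
Byte[8]=F0: 4-byte lead, need 3 cont bytes. acc=0x0
Byte[9]=9E: continuation. acc=(acc<<6)|0x1E=0x1E
Byte[10]=AA: continuation. acc=(acc<<6)|0x2A=0x7AA
Byte[11]=8B: continuation. acc=(acc<<6)|0x0B=0x1EA8B
Completed: cp=U+1EA8B (starts at byte 8)
Byte[12]=3A: 1-byte ASCII. cp=U+003A

Answer: 0 1 5 8 12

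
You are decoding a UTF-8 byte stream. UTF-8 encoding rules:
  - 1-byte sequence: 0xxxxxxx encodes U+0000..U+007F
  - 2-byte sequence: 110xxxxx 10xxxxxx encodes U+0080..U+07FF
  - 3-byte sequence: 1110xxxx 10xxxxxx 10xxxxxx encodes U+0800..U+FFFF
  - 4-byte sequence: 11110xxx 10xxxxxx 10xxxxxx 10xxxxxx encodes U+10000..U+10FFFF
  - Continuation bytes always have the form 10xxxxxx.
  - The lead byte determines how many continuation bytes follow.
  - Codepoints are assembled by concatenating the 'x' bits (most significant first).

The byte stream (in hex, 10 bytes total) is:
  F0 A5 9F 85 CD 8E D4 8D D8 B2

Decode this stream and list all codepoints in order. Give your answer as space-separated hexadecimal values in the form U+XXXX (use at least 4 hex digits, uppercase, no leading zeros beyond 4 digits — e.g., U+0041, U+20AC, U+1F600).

Answer: U+257C5 U+034E U+050D U+0632

Derivation:
Byte[0]=F0: 4-byte lead, need 3 cont bytes. acc=0x0
Byte[1]=A5: continuation. acc=(acc<<6)|0x25=0x25
Byte[2]=9F: continuation. acc=(acc<<6)|0x1F=0x95F
Byte[3]=85: continuation. acc=(acc<<6)|0x05=0x257C5
Completed: cp=U+257C5 (starts at byte 0)
Byte[4]=CD: 2-byte lead, need 1 cont bytes. acc=0xD
Byte[5]=8E: continuation. acc=(acc<<6)|0x0E=0x34E
Completed: cp=U+034E (starts at byte 4)
Byte[6]=D4: 2-byte lead, need 1 cont bytes. acc=0x14
Byte[7]=8D: continuation. acc=(acc<<6)|0x0D=0x50D
Completed: cp=U+050D (starts at byte 6)
Byte[8]=D8: 2-byte lead, need 1 cont bytes. acc=0x18
Byte[9]=B2: continuation. acc=(acc<<6)|0x32=0x632
Completed: cp=U+0632 (starts at byte 8)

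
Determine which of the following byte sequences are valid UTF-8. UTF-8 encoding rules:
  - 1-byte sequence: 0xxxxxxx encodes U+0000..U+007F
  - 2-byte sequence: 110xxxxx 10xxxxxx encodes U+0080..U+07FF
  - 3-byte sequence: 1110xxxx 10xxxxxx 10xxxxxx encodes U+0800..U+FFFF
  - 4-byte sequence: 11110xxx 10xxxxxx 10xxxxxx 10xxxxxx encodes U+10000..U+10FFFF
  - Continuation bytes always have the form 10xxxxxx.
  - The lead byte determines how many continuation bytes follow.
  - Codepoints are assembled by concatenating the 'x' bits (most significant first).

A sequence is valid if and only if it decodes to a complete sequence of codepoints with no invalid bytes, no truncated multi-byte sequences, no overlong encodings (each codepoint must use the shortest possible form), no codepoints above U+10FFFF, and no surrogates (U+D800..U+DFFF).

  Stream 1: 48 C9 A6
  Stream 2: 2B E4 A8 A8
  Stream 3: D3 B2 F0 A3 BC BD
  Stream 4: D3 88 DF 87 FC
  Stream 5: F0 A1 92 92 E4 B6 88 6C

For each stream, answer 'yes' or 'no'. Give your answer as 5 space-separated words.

Stream 1: decodes cleanly. VALID
Stream 2: decodes cleanly. VALID
Stream 3: decodes cleanly. VALID
Stream 4: error at byte offset 4. INVALID
Stream 5: decodes cleanly. VALID

Answer: yes yes yes no yes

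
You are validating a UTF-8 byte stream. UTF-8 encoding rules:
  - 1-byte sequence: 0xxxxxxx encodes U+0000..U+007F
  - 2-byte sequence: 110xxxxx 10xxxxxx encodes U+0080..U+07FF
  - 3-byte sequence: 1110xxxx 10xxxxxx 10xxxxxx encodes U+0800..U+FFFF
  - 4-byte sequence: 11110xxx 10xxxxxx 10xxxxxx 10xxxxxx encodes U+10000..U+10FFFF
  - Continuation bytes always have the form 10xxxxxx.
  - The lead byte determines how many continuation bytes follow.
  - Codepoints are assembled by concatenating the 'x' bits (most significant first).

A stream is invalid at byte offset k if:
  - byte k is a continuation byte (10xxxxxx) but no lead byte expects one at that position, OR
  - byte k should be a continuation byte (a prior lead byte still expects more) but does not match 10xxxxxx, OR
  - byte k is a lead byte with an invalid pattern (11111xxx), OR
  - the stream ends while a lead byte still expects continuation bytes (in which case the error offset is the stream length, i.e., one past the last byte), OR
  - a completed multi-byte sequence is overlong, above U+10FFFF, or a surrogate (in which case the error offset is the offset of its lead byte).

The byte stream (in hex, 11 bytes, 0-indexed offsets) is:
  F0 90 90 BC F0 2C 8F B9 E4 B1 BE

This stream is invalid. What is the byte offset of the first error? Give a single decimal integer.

Answer: 5

Derivation:
Byte[0]=F0: 4-byte lead, need 3 cont bytes. acc=0x0
Byte[1]=90: continuation. acc=(acc<<6)|0x10=0x10
Byte[2]=90: continuation. acc=(acc<<6)|0x10=0x410
Byte[3]=BC: continuation. acc=(acc<<6)|0x3C=0x1043C
Completed: cp=U+1043C (starts at byte 0)
Byte[4]=F0: 4-byte lead, need 3 cont bytes. acc=0x0
Byte[5]=2C: expected 10xxxxxx continuation. INVALID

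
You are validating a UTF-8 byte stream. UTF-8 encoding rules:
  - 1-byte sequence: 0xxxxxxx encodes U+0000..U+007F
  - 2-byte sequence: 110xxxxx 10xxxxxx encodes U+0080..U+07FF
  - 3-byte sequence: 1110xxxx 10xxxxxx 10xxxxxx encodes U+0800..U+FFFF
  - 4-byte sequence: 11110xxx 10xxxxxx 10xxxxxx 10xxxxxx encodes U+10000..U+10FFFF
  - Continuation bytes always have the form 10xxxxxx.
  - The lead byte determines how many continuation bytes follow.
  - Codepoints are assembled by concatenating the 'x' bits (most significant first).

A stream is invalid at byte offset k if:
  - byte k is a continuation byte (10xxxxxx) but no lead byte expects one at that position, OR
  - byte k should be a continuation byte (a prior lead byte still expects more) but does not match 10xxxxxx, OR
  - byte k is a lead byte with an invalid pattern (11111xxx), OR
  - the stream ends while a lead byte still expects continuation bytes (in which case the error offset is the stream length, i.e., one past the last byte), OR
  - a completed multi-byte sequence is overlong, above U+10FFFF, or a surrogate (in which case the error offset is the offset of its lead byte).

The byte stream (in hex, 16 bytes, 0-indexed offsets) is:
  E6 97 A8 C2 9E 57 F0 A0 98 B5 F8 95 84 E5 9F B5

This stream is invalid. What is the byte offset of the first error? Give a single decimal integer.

Answer: 10

Derivation:
Byte[0]=E6: 3-byte lead, need 2 cont bytes. acc=0x6
Byte[1]=97: continuation. acc=(acc<<6)|0x17=0x197
Byte[2]=A8: continuation. acc=(acc<<6)|0x28=0x65E8
Completed: cp=U+65E8 (starts at byte 0)
Byte[3]=C2: 2-byte lead, need 1 cont bytes. acc=0x2
Byte[4]=9E: continuation. acc=(acc<<6)|0x1E=0x9E
Completed: cp=U+009E (starts at byte 3)
Byte[5]=57: 1-byte ASCII. cp=U+0057
Byte[6]=F0: 4-byte lead, need 3 cont bytes. acc=0x0
Byte[7]=A0: continuation. acc=(acc<<6)|0x20=0x20
Byte[8]=98: continuation. acc=(acc<<6)|0x18=0x818
Byte[9]=B5: continuation. acc=(acc<<6)|0x35=0x20635
Completed: cp=U+20635 (starts at byte 6)
Byte[10]=F8: INVALID lead byte (not 0xxx/110x/1110/11110)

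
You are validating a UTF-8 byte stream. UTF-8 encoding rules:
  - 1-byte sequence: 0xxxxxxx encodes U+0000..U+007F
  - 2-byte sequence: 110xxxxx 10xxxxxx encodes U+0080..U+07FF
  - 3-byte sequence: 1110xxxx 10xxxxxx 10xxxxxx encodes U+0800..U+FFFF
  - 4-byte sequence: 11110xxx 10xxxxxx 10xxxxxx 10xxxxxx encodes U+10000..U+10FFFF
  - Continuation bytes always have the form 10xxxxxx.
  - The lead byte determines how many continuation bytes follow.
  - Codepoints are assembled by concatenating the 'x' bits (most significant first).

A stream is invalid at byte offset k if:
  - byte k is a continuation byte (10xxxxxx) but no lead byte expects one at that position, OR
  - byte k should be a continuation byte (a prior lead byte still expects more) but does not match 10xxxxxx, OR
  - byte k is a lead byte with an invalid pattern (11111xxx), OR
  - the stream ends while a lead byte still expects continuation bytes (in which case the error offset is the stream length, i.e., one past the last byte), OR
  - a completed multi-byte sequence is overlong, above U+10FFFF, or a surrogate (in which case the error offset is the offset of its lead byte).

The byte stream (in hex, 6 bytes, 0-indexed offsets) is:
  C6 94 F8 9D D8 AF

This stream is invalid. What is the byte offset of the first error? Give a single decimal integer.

Answer: 2

Derivation:
Byte[0]=C6: 2-byte lead, need 1 cont bytes. acc=0x6
Byte[1]=94: continuation. acc=(acc<<6)|0x14=0x194
Completed: cp=U+0194 (starts at byte 0)
Byte[2]=F8: INVALID lead byte (not 0xxx/110x/1110/11110)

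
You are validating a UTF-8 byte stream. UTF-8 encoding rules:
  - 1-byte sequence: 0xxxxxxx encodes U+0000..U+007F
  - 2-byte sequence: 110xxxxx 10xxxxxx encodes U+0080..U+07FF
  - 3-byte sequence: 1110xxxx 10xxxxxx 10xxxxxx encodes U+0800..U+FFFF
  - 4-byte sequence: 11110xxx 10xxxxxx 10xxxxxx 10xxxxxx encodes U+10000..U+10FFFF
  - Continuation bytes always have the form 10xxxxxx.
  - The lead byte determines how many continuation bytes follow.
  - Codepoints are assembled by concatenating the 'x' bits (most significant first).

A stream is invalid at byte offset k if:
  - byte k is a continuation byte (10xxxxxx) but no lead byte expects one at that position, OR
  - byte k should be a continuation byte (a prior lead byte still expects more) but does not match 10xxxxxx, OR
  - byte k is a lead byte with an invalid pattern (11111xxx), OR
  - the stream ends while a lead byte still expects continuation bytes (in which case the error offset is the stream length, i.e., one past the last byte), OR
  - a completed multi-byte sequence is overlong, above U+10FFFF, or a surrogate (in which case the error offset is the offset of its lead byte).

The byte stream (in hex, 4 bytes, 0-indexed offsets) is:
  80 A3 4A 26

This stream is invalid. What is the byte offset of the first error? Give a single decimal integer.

Answer: 0

Derivation:
Byte[0]=80: INVALID lead byte (not 0xxx/110x/1110/11110)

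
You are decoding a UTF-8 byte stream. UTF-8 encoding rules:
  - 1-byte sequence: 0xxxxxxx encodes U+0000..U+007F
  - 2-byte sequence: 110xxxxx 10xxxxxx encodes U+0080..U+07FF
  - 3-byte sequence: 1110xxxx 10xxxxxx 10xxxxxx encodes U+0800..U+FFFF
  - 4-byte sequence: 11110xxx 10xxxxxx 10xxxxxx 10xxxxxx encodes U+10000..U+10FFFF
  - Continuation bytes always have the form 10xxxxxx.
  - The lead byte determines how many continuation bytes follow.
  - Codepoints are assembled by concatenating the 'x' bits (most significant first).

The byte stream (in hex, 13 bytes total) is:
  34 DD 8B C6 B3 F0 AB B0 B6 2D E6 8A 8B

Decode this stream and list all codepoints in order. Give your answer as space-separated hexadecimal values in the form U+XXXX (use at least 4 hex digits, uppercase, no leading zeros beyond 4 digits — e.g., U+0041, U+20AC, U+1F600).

Byte[0]=34: 1-byte ASCII. cp=U+0034
Byte[1]=DD: 2-byte lead, need 1 cont bytes. acc=0x1D
Byte[2]=8B: continuation. acc=(acc<<6)|0x0B=0x74B
Completed: cp=U+074B (starts at byte 1)
Byte[3]=C6: 2-byte lead, need 1 cont bytes. acc=0x6
Byte[4]=B3: continuation. acc=(acc<<6)|0x33=0x1B3
Completed: cp=U+01B3 (starts at byte 3)
Byte[5]=F0: 4-byte lead, need 3 cont bytes. acc=0x0
Byte[6]=AB: continuation. acc=(acc<<6)|0x2B=0x2B
Byte[7]=B0: continuation. acc=(acc<<6)|0x30=0xAF0
Byte[8]=B6: continuation. acc=(acc<<6)|0x36=0x2BC36
Completed: cp=U+2BC36 (starts at byte 5)
Byte[9]=2D: 1-byte ASCII. cp=U+002D
Byte[10]=E6: 3-byte lead, need 2 cont bytes. acc=0x6
Byte[11]=8A: continuation. acc=(acc<<6)|0x0A=0x18A
Byte[12]=8B: continuation. acc=(acc<<6)|0x0B=0x628B
Completed: cp=U+628B (starts at byte 10)

Answer: U+0034 U+074B U+01B3 U+2BC36 U+002D U+628B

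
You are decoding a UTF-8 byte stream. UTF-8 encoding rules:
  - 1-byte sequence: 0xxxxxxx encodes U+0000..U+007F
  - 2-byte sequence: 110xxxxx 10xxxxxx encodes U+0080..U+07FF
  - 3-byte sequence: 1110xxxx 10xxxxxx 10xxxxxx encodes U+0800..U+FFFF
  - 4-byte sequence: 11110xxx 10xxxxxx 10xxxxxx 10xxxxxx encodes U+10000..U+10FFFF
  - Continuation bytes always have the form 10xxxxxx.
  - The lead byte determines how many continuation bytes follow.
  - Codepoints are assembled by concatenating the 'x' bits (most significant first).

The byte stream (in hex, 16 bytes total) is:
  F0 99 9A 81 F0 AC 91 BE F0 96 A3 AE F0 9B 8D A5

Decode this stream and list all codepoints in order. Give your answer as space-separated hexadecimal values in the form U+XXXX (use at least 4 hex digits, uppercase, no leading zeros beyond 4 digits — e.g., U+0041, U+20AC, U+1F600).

Answer: U+19681 U+2C47E U+168EE U+1B365

Derivation:
Byte[0]=F0: 4-byte lead, need 3 cont bytes. acc=0x0
Byte[1]=99: continuation. acc=(acc<<6)|0x19=0x19
Byte[2]=9A: continuation. acc=(acc<<6)|0x1A=0x65A
Byte[3]=81: continuation. acc=(acc<<6)|0x01=0x19681
Completed: cp=U+19681 (starts at byte 0)
Byte[4]=F0: 4-byte lead, need 3 cont bytes. acc=0x0
Byte[5]=AC: continuation. acc=(acc<<6)|0x2C=0x2C
Byte[6]=91: continuation. acc=(acc<<6)|0x11=0xB11
Byte[7]=BE: continuation. acc=(acc<<6)|0x3E=0x2C47E
Completed: cp=U+2C47E (starts at byte 4)
Byte[8]=F0: 4-byte lead, need 3 cont bytes. acc=0x0
Byte[9]=96: continuation. acc=(acc<<6)|0x16=0x16
Byte[10]=A3: continuation. acc=(acc<<6)|0x23=0x5A3
Byte[11]=AE: continuation. acc=(acc<<6)|0x2E=0x168EE
Completed: cp=U+168EE (starts at byte 8)
Byte[12]=F0: 4-byte lead, need 3 cont bytes. acc=0x0
Byte[13]=9B: continuation. acc=(acc<<6)|0x1B=0x1B
Byte[14]=8D: continuation. acc=(acc<<6)|0x0D=0x6CD
Byte[15]=A5: continuation. acc=(acc<<6)|0x25=0x1B365
Completed: cp=U+1B365 (starts at byte 12)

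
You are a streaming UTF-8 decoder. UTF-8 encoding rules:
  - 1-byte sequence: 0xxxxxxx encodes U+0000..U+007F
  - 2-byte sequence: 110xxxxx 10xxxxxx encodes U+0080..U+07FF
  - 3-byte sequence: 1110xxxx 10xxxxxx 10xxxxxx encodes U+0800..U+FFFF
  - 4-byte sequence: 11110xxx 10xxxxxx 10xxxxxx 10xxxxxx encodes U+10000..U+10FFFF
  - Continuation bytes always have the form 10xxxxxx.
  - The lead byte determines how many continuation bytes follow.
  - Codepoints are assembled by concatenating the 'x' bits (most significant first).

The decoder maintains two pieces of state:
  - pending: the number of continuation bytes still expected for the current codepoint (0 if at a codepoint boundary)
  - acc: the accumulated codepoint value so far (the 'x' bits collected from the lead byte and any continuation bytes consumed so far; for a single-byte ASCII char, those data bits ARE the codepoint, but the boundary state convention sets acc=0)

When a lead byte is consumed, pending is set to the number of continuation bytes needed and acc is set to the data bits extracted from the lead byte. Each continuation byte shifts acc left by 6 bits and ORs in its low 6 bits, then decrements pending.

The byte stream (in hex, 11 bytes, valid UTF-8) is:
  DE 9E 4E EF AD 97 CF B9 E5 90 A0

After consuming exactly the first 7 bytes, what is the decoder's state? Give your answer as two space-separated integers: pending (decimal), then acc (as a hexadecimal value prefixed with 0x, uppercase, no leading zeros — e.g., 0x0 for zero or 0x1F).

Byte[0]=DE: 2-byte lead. pending=1, acc=0x1E
Byte[1]=9E: continuation. acc=(acc<<6)|0x1E=0x79E, pending=0
Byte[2]=4E: 1-byte. pending=0, acc=0x0
Byte[3]=EF: 3-byte lead. pending=2, acc=0xF
Byte[4]=AD: continuation. acc=(acc<<6)|0x2D=0x3ED, pending=1
Byte[5]=97: continuation. acc=(acc<<6)|0x17=0xFB57, pending=0
Byte[6]=CF: 2-byte lead. pending=1, acc=0xF

Answer: 1 0xF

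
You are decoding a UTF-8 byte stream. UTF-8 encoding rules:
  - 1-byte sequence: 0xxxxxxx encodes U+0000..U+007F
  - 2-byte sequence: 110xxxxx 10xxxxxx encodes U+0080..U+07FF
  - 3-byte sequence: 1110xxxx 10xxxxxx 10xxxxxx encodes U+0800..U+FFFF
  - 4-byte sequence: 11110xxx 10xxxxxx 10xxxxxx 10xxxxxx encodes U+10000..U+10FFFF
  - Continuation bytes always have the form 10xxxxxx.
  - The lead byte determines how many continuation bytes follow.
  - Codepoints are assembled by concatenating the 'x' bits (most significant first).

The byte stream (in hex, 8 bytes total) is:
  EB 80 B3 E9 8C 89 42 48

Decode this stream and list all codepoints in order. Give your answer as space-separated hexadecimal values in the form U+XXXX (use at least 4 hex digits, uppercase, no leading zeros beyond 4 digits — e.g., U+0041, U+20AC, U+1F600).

Answer: U+B033 U+9309 U+0042 U+0048

Derivation:
Byte[0]=EB: 3-byte lead, need 2 cont bytes. acc=0xB
Byte[1]=80: continuation. acc=(acc<<6)|0x00=0x2C0
Byte[2]=B3: continuation. acc=(acc<<6)|0x33=0xB033
Completed: cp=U+B033 (starts at byte 0)
Byte[3]=E9: 3-byte lead, need 2 cont bytes. acc=0x9
Byte[4]=8C: continuation. acc=(acc<<6)|0x0C=0x24C
Byte[5]=89: continuation. acc=(acc<<6)|0x09=0x9309
Completed: cp=U+9309 (starts at byte 3)
Byte[6]=42: 1-byte ASCII. cp=U+0042
Byte[7]=48: 1-byte ASCII. cp=U+0048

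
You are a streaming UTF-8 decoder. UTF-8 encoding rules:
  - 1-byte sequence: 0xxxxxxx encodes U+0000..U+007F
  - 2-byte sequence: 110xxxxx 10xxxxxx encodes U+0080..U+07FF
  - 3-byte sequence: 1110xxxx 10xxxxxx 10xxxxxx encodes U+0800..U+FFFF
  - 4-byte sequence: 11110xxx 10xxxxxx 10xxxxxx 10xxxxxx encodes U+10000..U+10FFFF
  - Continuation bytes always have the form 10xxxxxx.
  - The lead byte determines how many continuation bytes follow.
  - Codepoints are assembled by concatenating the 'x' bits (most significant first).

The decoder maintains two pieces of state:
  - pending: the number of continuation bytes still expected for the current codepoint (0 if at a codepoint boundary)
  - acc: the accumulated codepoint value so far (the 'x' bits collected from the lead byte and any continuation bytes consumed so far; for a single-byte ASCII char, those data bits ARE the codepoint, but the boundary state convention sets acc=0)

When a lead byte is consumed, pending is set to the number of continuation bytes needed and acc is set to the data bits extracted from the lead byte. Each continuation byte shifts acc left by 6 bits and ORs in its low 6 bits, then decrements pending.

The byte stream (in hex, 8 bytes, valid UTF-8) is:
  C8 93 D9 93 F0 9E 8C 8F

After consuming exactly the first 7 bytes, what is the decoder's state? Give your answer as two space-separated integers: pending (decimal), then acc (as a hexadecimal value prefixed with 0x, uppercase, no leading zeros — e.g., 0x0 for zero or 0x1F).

Answer: 1 0x78C

Derivation:
Byte[0]=C8: 2-byte lead. pending=1, acc=0x8
Byte[1]=93: continuation. acc=(acc<<6)|0x13=0x213, pending=0
Byte[2]=D9: 2-byte lead. pending=1, acc=0x19
Byte[3]=93: continuation. acc=(acc<<6)|0x13=0x653, pending=0
Byte[4]=F0: 4-byte lead. pending=3, acc=0x0
Byte[5]=9E: continuation. acc=(acc<<6)|0x1E=0x1E, pending=2
Byte[6]=8C: continuation. acc=(acc<<6)|0x0C=0x78C, pending=1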